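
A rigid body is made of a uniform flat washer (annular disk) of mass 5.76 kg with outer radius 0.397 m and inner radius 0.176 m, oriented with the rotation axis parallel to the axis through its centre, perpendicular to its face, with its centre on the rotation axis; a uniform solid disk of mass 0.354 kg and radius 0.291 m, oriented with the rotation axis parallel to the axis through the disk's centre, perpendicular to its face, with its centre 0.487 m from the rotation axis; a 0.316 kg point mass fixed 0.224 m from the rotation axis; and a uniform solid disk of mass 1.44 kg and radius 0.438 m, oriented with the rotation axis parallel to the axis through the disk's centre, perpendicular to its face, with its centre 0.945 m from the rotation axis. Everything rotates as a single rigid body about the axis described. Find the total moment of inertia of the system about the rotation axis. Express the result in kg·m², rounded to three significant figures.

Annular disk: I_cm = (1/2)M(R²+r²) = (1/2)(5.76)[(0.397)² + (0.176)²] = 0.54312 kg·m²; axis through the centre, so I = 0.54312 kg·m².
Solid disk: I_cm = (1/2)MR² = (1/2)(0.354)(0.291)² = 0.014989 kg·m²; centre at d = 0.487 m, so the parallel axis theorem gives I = 0.014989 + (0.354)(0.487)² = 0.098946 kg·m².
Point mass: I_cm = 0; centre at d = 0.224 m, so the parallel axis theorem gives I = 0 + (0.316)(0.224)² = 0.015856 kg·m².
Solid disk: I_cm = (1/2)MR² = (1/2)(1.44)(0.438)² = 0.13813 kg·m²; centre at d = 0.945 m, so the parallel axis theorem gives I = 0.13813 + (1.44)(0.945)² = 1.4241 kg·m².
Total I = 0.54312 + 0.098946 + 0.015856 + 1.4241 = 2.082 kg·m².

2.08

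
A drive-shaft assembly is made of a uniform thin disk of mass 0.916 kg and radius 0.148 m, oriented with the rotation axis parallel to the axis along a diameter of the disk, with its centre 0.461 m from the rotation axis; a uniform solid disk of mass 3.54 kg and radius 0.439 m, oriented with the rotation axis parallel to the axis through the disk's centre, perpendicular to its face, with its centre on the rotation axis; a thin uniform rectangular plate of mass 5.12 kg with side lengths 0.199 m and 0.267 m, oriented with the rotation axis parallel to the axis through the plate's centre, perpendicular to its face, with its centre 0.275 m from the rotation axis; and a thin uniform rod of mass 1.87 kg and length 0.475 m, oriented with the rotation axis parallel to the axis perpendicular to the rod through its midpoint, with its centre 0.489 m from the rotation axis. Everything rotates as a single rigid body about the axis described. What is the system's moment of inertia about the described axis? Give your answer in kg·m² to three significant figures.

Thin disk: I_cm = (1/4)MR² = (1/4)(0.916)(0.148)² = 0.005016 kg·m²; centre at d = 0.461 m, so I = I_cm + Md² gives I = 0.005016 + (0.916)(0.461)² = 0.19969 kg·m².
Solid disk: I_cm = (1/2)MR² = (1/2)(3.54)(0.439)² = 0.34112 kg·m²; axis through the centre, so I = 0.34112 kg·m².
Rectangular plate: I_cm = (1/12)M(a²+b²) = (1/12)(5.12)[(0.199)² + (0.267)²] = 0.047313 kg·m²; centre at d = 0.275 m, so I = I_cm + Md² gives I = 0.047313 + (5.12)(0.275)² = 0.43451 kg·m².
Thin rod: I_cm = (1/12)ML² = (1/12)(1.87)(0.475)² = 0.03516 kg·m²; centre at d = 0.489 m, so I = I_cm + Md² gives I = 0.03516 + (1.87)(0.489)² = 0.48232 kg·m².
Total I = 0.19969 + 0.34112 + 0.43451 + 0.48232 = 1.4576 kg·m².

1.46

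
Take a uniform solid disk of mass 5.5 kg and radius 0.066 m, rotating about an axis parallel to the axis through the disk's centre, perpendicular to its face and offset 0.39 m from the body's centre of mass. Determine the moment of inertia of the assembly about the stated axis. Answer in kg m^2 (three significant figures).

I_cm = (1/2)MR² = (1/2)(5.5)(0.066)² = 0.011979 kg m^2; centre at d = 0.39 m, so I = I_cm + Md² gives I = 0.011979 + (5.5)(0.39)² = 0.84853 kg m^2.

0.849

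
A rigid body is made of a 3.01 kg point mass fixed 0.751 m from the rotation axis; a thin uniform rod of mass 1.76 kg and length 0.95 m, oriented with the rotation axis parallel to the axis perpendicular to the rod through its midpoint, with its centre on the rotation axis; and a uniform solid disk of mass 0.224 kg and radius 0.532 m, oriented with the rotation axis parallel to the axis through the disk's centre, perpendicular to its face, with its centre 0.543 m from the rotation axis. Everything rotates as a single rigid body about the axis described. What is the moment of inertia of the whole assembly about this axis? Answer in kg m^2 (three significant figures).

Point mass: I_cm = 0; centre at d = 0.751 m, so I = I_cm + Md² gives I = 0 + (3.01)(0.751)² = 1.6976 kg m^2.
Thin rod: I_cm = (1/12)ML² = (1/12)(1.76)(0.95)² = 0.13237 kg m^2; axis through the centre, so I = 0.13237 kg m^2.
Solid disk: I_cm = (1/2)MR² = (1/2)(0.224)(0.532)² = 0.031699 kg m^2; centre at d = 0.543 m, so I = I_cm + Md² gives I = 0.031699 + (0.224)(0.543)² = 0.097745 kg m^2.
Total I = 1.6976 + 0.13237 + 0.097745 = 1.9278 kg m^2.

1.93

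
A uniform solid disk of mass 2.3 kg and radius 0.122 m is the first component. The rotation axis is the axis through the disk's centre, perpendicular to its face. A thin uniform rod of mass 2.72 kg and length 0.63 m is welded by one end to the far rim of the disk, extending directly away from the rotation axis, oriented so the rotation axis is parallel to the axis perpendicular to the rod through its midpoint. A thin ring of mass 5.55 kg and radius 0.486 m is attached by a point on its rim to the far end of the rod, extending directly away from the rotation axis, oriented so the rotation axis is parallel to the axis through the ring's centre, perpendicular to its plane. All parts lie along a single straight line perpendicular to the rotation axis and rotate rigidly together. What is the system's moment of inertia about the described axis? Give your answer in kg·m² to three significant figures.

10.4

Solid disk: I_cm = (1/2)MR² = (1/2)(2.3)(0.122)² = 0.017117 kg·m²; axis through the centre, so I = 0.017117 kg·m².
Thin rod: I_cm = (1/12)ML² = (1/12)(2.72)(0.63)² = 0.089964 kg·m²; centre at d = 0.122 + 0.315 = 0.437 m, so I = I_cm + Md² gives I = 0.089964 + (2.72)(0.437)² = 0.6094 kg·m².
Thin ring: I_cm = MR² = (5.55)(0.486)² = 1.3109 kg·m²; centre at d = 0.122 + 0.315 + 0.315 + 0.486 = 1.238 m, so I = I_cm + Md² gives I = 1.3109 + (5.55)(1.238)² = 9.8171 kg·m².
Total I = 0.017117 + 0.6094 + 9.8171 = 10.444 kg·m².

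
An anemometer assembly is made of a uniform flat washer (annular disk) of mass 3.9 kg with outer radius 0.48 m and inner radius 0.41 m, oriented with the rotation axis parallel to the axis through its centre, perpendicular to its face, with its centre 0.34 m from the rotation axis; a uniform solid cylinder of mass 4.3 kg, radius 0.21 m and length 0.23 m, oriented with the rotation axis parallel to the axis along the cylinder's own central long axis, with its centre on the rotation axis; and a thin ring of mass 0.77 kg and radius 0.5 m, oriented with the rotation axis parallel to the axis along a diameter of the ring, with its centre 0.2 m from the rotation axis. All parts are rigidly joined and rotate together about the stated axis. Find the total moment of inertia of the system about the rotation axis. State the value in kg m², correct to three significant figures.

1.45

Annular disk: I_cm = (1/2)M(R²+r²) = (1/2)(3.9)[(0.48)² + (0.41)²] = 0.77707 kg m²; centre at d = 0.34 m, so the parallel axis theorem gives I = 0.77707 + (3.9)(0.34)² = 1.2279 kg m².
Solid cylinder: I_cm = (1/2)MR² = (1/2)(4.3)(0.21)² = 0.094815 kg m²; axis through the centre, so I = 0.094815 kg m².
Thin ring: I_cm = (1/2)MR² = (1/2)(0.77)(0.5)² = 0.09625 kg m²; centre at d = 0.2 m, so the parallel axis theorem gives I = 0.09625 + (0.77)(0.2)² = 0.12705 kg m².
Total I = 1.2279 + 0.094815 + 0.12705 = 1.4498 kg m².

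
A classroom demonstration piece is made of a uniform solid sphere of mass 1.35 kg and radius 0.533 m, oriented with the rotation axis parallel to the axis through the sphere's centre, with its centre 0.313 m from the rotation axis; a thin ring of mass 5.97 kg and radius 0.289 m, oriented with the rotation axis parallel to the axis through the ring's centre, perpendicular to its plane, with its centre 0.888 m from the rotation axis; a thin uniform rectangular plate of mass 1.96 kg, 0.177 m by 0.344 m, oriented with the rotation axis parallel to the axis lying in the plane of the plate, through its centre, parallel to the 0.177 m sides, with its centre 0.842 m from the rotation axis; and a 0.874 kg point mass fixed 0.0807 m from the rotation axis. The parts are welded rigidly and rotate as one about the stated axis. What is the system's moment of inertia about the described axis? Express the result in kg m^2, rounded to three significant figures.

6.91

Solid sphere: I_cm = (2/5)MR² = (2/5)(1.35)(0.533)² = 0.15341 kg m^2; centre at d = 0.313 m, so the parallel axis theorem gives I = 0.15341 + (1.35)(0.313)² = 0.28567 kg m^2.
Thin ring: I_cm = MR² = (5.97)(0.289)² = 0.49862 kg m^2; centre at d = 0.888 m, so the parallel axis theorem gives I = 0.49862 + (5.97)(0.888)² = 5.2062 kg m^2.
Rectangular plate: I_cm = (1/12)Mb² = (1/12)(1.96)(0.344)² = 0.019328 kg m^2; centre at d = 0.842 m, so the parallel axis theorem gives I = 0.019328 + (1.96)(0.842)² = 1.4089 kg m^2.
Point mass: I_cm = 0; centre at d = 0.0807 m, so the parallel axis theorem gives I = 0 + (0.874)(0.0807)² = 0.0056919 kg m^2.
Total I = 0.28567 + 5.2062 + 1.4089 + 0.0056919 = 6.9065 kg m^2.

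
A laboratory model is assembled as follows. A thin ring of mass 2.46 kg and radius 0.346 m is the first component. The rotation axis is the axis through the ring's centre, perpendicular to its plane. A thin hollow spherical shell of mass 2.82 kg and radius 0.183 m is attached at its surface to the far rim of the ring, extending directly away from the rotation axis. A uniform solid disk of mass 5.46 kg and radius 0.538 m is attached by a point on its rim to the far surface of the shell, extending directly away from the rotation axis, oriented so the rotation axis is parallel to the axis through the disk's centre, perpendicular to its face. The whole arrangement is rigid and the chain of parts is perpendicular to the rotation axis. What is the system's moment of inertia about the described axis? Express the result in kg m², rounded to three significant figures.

10.5

Thin ring: I_cm = MR² = (2.46)(0.346)² = 0.2945 kg m²; axis through the centre, so I = 0.2945 kg m².
Spherical shell: I_cm = (2/3)MR² = (2/3)(2.82)(0.183)² = 0.062959 kg m²; centre at d = 0.346 + 0.183 = 0.529 m, so the parallel axis theorem gives I = 0.062959 + (2.82)(0.529)² = 0.85211 kg m².
Solid disk: I_cm = (1/2)MR² = (1/2)(5.46)(0.538)² = 0.79018 kg m²; centre at d = 0.346 + 0.183 + 0.183 + 0.538 = 1.25 m, so the parallel axis theorem gives I = 0.79018 + (5.46)(1.25)² = 9.3214 kg m².
Total I = 0.2945 + 0.85211 + 9.3214 = 10.468 kg m².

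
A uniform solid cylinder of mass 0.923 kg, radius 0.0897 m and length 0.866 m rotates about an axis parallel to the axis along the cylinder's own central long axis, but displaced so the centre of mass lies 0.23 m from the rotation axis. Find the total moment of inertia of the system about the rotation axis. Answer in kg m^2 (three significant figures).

I_cm = (1/2)MR² = (1/2)(0.923)(0.0897)² = 0.0037133 kg m^2; centre at d = 0.23 m, so the parallel axis theorem gives I = 0.0037133 + (0.923)(0.23)² = 0.05254 kg m^2.

0.0525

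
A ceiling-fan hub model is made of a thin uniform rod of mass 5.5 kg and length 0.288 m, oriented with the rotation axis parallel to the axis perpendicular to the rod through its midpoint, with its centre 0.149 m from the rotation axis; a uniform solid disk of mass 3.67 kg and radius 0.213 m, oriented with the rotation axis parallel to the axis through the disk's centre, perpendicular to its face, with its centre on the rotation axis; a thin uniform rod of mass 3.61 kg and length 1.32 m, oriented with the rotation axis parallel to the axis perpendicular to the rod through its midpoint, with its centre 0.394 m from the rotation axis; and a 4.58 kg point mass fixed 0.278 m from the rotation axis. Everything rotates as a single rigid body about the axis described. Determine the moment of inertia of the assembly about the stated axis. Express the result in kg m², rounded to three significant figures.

Thin rod: I_cm = (1/12)ML² = (1/12)(5.5)(0.288)² = 0.038016 kg m²; centre at d = 0.149 m, so the parallel axis theorem gives I = 0.038016 + (5.5)(0.149)² = 0.16012 kg m².
Solid disk: I_cm = (1/2)MR² = (1/2)(3.67)(0.213)² = 0.083252 kg m²; axis through the centre, so I = 0.083252 kg m².
Thin rod: I_cm = (1/12)ML² = (1/12)(3.61)(1.32)² = 0.52417 kg m²; centre at d = 0.394 m, so the parallel axis theorem gives I = 0.52417 + (3.61)(0.394)² = 1.0846 kg m².
Point mass: I_cm = 0; centre at d = 0.278 m, so the parallel axis theorem gives I = 0 + (4.58)(0.278)² = 0.35396 kg m².
Total I = 0.16012 + 0.083252 + 1.0846 + 0.35396 = 1.6819 kg m².

1.68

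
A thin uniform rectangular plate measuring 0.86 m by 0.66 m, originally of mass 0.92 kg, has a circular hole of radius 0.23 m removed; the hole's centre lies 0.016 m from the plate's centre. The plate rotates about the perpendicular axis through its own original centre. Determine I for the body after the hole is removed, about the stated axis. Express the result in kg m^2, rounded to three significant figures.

0.0829

Unpierced body about its centre: I₀ = (1/12)M(a²+b²) = (1/12)(0.92)[(0.86)² + (0.66)²] = 0.090099 kg m^2.
The removed disk has mass m = M·πr²/(ab) = (0.92)·π(0.23)²/(0.86·0.66) = 0.26937 kg (same uniform areal density).
Its moment of inertia about the rotation axis (parallel-axis theorem): I_hole = (1/2)mr² + md² = (1/2)(0.26937)(0.23)² + (0.26937)(0.016)² = 0.0071938 kg m^2.
Treating the hole as negative mass, I = I₀ − I_hole = 0.090099 − 0.0071938 = 0.082905 kg m^2.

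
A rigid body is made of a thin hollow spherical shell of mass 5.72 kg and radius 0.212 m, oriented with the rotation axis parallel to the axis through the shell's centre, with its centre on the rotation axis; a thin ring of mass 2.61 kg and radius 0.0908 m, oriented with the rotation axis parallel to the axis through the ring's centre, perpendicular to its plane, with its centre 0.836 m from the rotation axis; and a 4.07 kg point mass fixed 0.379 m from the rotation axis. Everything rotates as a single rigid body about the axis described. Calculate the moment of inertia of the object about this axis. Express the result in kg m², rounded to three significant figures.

2.60

Spherical shell: I_cm = (2/3)MR² = (2/3)(5.72)(0.212)² = 0.17139 kg m²; axis through the centre, so I = 0.17139 kg m².
Thin ring: I_cm = MR² = (2.61)(0.0908)² = 0.021519 kg m²; centre at d = 0.836 m, so the parallel axis theorem gives I = 0.021519 + (2.61)(0.836)² = 1.8456 kg m².
Point mass: I_cm = 0; centre at d = 0.379 m, so the parallel axis theorem gives I = 0 + (4.07)(0.379)² = 0.58462 kg m².
Total I = 0.17139 + 1.8456 + 0.58462 = 2.6016 kg m².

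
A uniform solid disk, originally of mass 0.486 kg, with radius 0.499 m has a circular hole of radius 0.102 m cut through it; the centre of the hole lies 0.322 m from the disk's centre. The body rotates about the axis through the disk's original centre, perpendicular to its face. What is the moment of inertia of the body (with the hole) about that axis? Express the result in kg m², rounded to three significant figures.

0.0583

Unpierced body about its centre: I₀ = (1/2)MR² = (1/2)(0.486)(0.499)² = 0.060507 kg m².
The removed disk has mass m = M·(r/R)² = (0.486)(0.102/0.499)² = 0.020307 kg (same uniform areal density).
Its moment of inertia about the rotation axis (parallel-axis theorem): I_hole = (1/2)mr² + md² = (1/2)(0.020307)(0.102)² + (0.020307)(0.322)² = 0.0022111 kg m².
Treating the hole as negative mass, I = I₀ − I_hole = 0.060507 − 0.0022111 = 0.058296 kg m².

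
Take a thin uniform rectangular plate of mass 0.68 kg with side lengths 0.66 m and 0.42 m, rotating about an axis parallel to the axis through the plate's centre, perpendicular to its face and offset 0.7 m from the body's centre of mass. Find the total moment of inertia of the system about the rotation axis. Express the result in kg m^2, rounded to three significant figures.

0.368

I_cm = (1/12)M(a²+b²) = (1/12)(0.68)[(0.66)² + (0.42)²] = 0.03468 kg m^2; centre at d = 0.7 m, so I = I_cm + Md² gives I = 0.03468 + (0.68)(0.7)² = 0.36788 kg m^2.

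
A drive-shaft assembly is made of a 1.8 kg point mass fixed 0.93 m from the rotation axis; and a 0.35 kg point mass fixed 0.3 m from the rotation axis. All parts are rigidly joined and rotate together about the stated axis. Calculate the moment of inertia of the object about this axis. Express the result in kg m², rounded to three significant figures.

Point mass: I_cm = 0; centre at d = 0.93 m, so I = I_cm + Md² gives I = 0 + (1.8)(0.93)² = 1.5568 kg m².
Point mass: I_cm = 0; centre at d = 0.3 m, so I = I_cm + Md² gives I = 0 + (0.35)(0.3)² = 0.0315 kg m².
Total I = 1.5568 + 0.0315 = 1.5883 kg m².

1.59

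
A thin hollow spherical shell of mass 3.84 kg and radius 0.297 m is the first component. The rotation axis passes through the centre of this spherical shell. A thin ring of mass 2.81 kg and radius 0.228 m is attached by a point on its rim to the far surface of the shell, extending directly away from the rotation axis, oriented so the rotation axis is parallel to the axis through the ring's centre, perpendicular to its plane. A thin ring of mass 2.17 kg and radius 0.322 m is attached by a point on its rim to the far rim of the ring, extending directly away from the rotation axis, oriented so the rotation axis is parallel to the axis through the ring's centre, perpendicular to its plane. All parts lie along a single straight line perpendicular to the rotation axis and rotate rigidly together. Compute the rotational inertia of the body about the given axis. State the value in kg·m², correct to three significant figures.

Spherical shell: I_cm = (2/3)MR² = (2/3)(3.84)(0.297)² = 0.22582 kg·m²; axis through the centre, so I = 0.22582 kg·m².
Thin ring: I_cm = MR² = (2.81)(0.228)² = 0.14608 kg·m²; centre at d = 0.297 + 0.228 = 0.525 m, so I = I_cm + Md² gives I = 0.14608 + (2.81)(0.525)² = 0.92058 kg·m².
Thin ring: I_cm = MR² = (2.17)(0.322)² = 0.22499 kg·m²; centre at d = 0.297 + 0.228 + 0.228 + 0.322 = 1.075 m, so I = I_cm + Md² gives I = 0.22499 + (2.17)(1.075)² = 2.7327 kg·m².
Total I = 0.22582 + 0.92058 + 2.7327 = 3.8791 kg·m².

3.88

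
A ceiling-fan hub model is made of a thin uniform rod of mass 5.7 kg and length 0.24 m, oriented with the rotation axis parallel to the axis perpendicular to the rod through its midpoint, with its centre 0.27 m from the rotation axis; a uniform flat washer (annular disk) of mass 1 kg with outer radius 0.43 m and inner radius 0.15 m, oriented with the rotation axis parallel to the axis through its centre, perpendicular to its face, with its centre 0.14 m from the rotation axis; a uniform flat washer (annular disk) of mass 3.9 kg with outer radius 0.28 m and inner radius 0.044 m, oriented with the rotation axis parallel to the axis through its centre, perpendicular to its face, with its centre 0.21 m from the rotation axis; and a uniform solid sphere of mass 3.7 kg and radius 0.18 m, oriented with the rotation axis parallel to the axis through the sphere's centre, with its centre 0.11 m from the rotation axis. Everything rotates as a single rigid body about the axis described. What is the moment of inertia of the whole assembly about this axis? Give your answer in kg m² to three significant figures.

Thin rod: I_cm = (1/12)ML² = (1/12)(5.7)(0.24)² = 0.02736 kg m²; centre at d = 0.27 m, so the parallel axis theorem gives I = 0.02736 + (5.7)(0.27)² = 0.44289 kg m².
Annular disk: I_cm = (1/2)M(R²+r²) = (1/2)(1)[(0.43)² + (0.15)²] = 0.1037 kg m²; centre at d = 0.14 m, so the parallel axis theorem gives I = 0.1037 + (1)(0.14)² = 0.1233 kg m².
Annular disk: I_cm = (1/2)M(R²+r²) = (1/2)(3.9)[(0.28)² + (0.044)²] = 0.15666 kg m²; centre at d = 0.21 m, so the parallel axis theorem gives I = 0.15666 + (3.9)(0.21)² = 0.32865 kg m².
Solid sphere: I_cm = (2/5)MR² = (2/5)(3.7)(0.18)² = 0.047952 kg m²; centre at d = 0.11 m, so the parallel axis theorem gives I = 0.047952 + (3.7)(0.11)² = 0.092722 kg m².
Total I = 0.44289 + 0.1233 + 0.32865 + 0.092722 = 0.98756 kg m².

0.988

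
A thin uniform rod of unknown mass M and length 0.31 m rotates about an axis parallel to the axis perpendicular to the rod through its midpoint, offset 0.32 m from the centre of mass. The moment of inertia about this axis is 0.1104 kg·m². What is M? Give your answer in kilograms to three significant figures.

I = I_cm + Md² = (1/12)ML² + Md² = M·[0.0833333·(0.31)² + (0.32)²] = M·0.11041.
So M = 0.1104 / 0.11041 = 0.99992 kg.

1.00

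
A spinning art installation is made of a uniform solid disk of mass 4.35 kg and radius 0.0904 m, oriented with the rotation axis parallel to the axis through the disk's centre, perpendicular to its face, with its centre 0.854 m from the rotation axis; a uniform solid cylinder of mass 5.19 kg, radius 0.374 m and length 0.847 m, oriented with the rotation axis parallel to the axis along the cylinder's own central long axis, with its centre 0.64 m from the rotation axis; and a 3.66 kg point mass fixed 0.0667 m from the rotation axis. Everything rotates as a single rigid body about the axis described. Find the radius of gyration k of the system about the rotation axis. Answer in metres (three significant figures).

0.657

Solid disk: I_cm = (1/2)MR² = (1/2)(4.35)(0.0904)² = 0.017774 kg·m²; centre at d = 0.854 m, so I = I_cm + Md² gives I = 0.017774 + (4.35)(0.854)² = 3.1903 kg·m².
Solid cylinder: I_cm = (1/2)MR² = (1/2)(5.19)(0.374)² = 0.36298 kg·m²; centre at d = 0.64 m, so I = I_cm + Md² gives I = 0.36298 + (5.19)(0.64)² = 2.4888 kg·m².
Point mass: I_cm = 0; centre at d = 0.0667 m, so I = I_cm + Md² gives I = 0 + (3.66)(0.0667)² = 0.016283 kg·m².
Total I = 5.6954 kg·m²; total mass M = 13.2 kg.
k = √(I/M) = √(5.6954/13.2) = 0.65686 m.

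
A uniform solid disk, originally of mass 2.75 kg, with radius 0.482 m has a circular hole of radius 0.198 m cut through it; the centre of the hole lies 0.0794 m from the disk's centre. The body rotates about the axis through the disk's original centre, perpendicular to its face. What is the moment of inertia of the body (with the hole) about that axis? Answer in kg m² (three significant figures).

Unpierced body about its centre: I₀ = (1/2)MR² = (1/2)(2.75)(0.482)² = 0.31945 kg m².
The removed disk has mass m = M·(r/R)² = (2.75)(0.198/0.482)² = 0.46405 kg (same uniform areal density).
Its moment of inertia about the rotation axis (parallel-axis theorem): I_hole = (1/2)mr² + md² = (1/2)(0.46405)(0.198)² + (0.46405)(0.0794)² = 0.012022 kg m².
Treating the hole as negative mass, I = I₀ − I_hole = 0.31945 − 0.012022 = 0.30742 kg m².

0.307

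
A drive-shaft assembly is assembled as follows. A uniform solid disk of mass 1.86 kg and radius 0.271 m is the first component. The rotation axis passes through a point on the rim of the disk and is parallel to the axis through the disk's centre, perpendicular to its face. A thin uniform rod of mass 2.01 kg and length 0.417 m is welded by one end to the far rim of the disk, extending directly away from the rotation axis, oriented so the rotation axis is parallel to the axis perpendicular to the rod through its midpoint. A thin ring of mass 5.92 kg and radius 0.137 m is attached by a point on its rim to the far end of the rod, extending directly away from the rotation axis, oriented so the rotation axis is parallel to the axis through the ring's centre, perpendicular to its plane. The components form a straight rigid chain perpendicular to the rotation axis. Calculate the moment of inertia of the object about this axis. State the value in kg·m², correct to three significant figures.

8.59

Solid disk: I_cm = (1/2)MR² = (1/2)(1.86)(0.271)² = 0.0683 kg·m²; centre at d = 0.271 m, so I = I_cm + Md² gives I = 0.0683 + (1.86)(0.271)² = 0.2049 kg·m².
Thin rod: I_cm = (1/12)ML² = (1/12)(2.01)(0.417)² = 0.029126 kg·m²; centre at d = 0.271 + 0.271 + 0.2085 = 0.7505 m, so I = I_cm + Md² gives I = 0.029126 + (2.01)(0.7505)² = 1.1613 kg·m².
Thin ring: I_cm = MR² = (5.92)(0.137)² = 0.11111 kg·m²; centre at d = 0.271 + 0.271 + 0.2085 + 0.2085 + 0.137 = 1.096 m, so I = I_cm + Md² gives I = 0.11111 + (5.92)(1.096)² = 7.2223 kg·m².
Total I = 0.2049 + 1.1613 + 7.2223 = 8.5885 kg·m².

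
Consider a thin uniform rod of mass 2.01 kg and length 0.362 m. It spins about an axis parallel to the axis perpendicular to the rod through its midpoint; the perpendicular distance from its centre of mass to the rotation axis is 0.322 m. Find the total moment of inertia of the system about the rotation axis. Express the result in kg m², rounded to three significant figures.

I_cm = (1/12)ML² = (1/12)(2.01)(0.362)² = 0.02195 kg m²; centre at d = 0.322 m, so the parallel axis theorem gives I = 0.02195 + (2.01)(0.322)² = 0.23035 kg m².

0.230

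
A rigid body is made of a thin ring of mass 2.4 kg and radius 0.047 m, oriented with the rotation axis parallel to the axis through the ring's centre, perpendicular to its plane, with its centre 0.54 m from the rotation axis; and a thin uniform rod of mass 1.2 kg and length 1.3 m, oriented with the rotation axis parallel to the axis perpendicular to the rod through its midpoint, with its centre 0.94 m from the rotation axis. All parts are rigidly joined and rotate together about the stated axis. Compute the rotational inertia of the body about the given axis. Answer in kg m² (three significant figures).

Thin ring: I_cm = MR² = (2.4)(0.047)² = 0.0053016 kg m²; centre at d = 0.54 m, so I = I_cm + Md² gives I = 0.0053016 + (2.4)(0.54)² = 0.70514 kg m².
Thin rod: I_cm = (1/12)ML² = (1/12)(1.2)(1.3)² = 0.169 kg m²; centre at d = 0.94 m, so I = I_cm + Md² gives I = 0.169 + (1.2)(0.94)² = 1.2293 kg m².
Total I = 0.70514 + 1.2293 = 1.9345 kg m².

1.93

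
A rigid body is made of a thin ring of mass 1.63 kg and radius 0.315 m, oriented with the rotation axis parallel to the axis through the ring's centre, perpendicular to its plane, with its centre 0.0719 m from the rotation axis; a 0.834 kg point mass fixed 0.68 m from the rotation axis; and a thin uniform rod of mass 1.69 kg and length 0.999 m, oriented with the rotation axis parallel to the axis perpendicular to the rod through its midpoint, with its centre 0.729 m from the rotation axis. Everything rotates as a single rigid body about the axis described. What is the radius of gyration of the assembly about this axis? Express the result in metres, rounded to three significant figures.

Thin ring: I_cm = MR² = (1.63)(0.315)² = 0.16174 kg m²; centre at d = 0.0719 m, so the parallel axis theorem gives I = 0.16174 + (1.63)(0.0719)² = 0.17016 kg m².
Point mass: I_cm = 0; centre at d = 0.68 m, so the parallel axis theorem gives I = 0 + (0.834)(0.68)² = 0.38564 kg m².
Thin rod: I_cm = (1/12)ML² = (1/12)(1.69)(0.999)² = 0.14055 kg m²; centre at d = 0.729 m, so the parallel axis theorem gives I = 0.14055 + (1.69)(0.729)² = 1.0387 kg m².
Total I = 1.5945 kg m²; total mass M = 4.154 kg.
k = √(I/M) = √(1.5945/4.154) = 0.61955 m.

0.620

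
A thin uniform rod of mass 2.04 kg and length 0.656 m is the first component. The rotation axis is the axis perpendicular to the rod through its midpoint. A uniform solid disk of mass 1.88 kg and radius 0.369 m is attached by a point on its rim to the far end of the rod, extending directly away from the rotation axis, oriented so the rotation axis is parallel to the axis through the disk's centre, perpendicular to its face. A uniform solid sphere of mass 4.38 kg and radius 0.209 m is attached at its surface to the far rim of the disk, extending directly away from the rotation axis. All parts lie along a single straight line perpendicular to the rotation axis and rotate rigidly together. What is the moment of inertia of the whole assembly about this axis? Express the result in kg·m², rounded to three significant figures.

8.31

Thin rod: I_cm = (1/12)ML² = (1/12)(2.04)(0.656)² = 0.073157 kg·m²; axis through the centre, so I = 0.073157 kg·m².
Solid disk: I_cm = (1/2)MR² = (1/2)(1.88)(0.369)² = 0.12799 kg·m²; centre at d = 0.328 + 0.369 = 0.697 m, so the parallel axis theorem gives I = 0.12799 + (1.88)(0.697)² = 1.0413 kg·m².
Solid sphere: I_cm = (2/5)MR² = (2/5)(4.38)(0.209)² = 0.076529 kg·m²; centre at d = 0.328 + 0.369 + 0.369 + 0.209 = 1.275 m, so the parallel axis theorem gives I = 0.076529 + (4.38)(1.275)² = 7.1968 kg·m².
Total I = 0.073157 + 1.0413 + 7.1968 = 8.3112 kg·m².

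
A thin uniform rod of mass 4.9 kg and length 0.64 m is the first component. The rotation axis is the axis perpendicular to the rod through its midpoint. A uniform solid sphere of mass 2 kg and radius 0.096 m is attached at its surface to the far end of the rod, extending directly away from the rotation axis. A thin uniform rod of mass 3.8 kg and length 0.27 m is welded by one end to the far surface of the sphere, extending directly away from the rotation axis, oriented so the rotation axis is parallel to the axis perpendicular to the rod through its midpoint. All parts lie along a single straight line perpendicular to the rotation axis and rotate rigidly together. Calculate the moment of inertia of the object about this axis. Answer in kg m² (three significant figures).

Thin rod: I_cm = (1/12)ML² = (1/12)(4.9)(0.64)² = 0.16725 kg m²; axis through the centre, so I = 0.16725 kg m².
Solid sphere: I_cm = (2/5)MR² = (2/5)(2)(0.096)² = 0.0073728 kg m²; centre at d = 0.32 + 0.096 = 0.416 m, so the parallel axis theorem gives I = 0.0073728 + (2)(0.416)² = 0.35348 kg m².
Thin rod: I_cm = (1/12)ML² = (1/12)(3.8)(0.27)² = 0.023085 kg m²; centre at d = 0.32 + 0.096 + 0.096 + 0.135 = 0.647 m, so the parallel axis theorem gives I = 0.023085 + (3.8)(0.647)² = 1.6138 kg m².
Total I = 0.16725 + 0.35348 + 1.6138 = 2.1345 kg m².

2.13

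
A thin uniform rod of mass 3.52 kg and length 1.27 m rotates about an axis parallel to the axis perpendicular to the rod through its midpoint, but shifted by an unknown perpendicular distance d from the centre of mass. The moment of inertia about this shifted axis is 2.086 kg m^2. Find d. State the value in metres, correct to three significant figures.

About the centre-of-mass axis, I_cm = (1/12)ML² = (1/12)(3.52)(1.27)² = 0.47312 kg m^2.
Parallel axis theorem: I = I_cm + Md², so Md² = 2.086 − 0.47312 = 1.6129 kg m^2.
d = √(1.6129 / 3.52) = 0.67691 m.

0.677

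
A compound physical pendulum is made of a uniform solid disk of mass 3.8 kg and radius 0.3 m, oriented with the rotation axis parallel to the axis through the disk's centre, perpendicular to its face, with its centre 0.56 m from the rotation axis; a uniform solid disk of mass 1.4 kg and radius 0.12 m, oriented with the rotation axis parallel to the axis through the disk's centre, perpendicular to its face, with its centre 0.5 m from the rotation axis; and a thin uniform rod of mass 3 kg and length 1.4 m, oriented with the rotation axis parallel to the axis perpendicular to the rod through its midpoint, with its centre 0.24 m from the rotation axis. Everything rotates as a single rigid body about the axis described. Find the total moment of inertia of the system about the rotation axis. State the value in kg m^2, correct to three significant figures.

2.39

Solid disk: I_cm = (1/2)MR² = (1/2)(3.8)(0.3)² = 0.171 kg m^2; centre at d = 0.56 m, so I = I_cm + Md² gives I = 0.171 + (3.8)(0.56)² = 1.3627 kg m^2.
Solid disk: I_cm = (1/2)MR² = (1/2)(1.4)(0.12)² = 0.01008 kg m^2; centre at d = 0.5 m, so I = I_cm + Md² gives I = 0.01008 + (1.4)(0.5)² = 0.36008 kg m^2.
Thin rod: I_cm = (1/12)ML² = (1/12)(3)(1.4)² = 0.49 kg m^2; centre at d = 0.24 m, so I = I_cm + Md² gives I = 0.49 + (3)(0.24)² = 0.6628 kg m^2.
Total I = 1.3627 + 0.36008 + 0.6628 = 2.3856 kg m^2.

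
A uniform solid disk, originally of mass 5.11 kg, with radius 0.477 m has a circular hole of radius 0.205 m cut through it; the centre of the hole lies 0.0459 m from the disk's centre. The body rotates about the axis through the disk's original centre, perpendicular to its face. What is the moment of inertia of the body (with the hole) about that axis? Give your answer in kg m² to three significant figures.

Unpierced body about its centre: I₀ = (1/2)MR² = (1/2)(5.11)(0.477)² = 0.58134 kg m².
The removed disk has mass m = M·(r/R)² = (5.11)(0.205/0.477)² = 0.94383 kg (same uniform areal density).
Its moment of inertia about the rotation axis (parallel-axis theorem): I_hole = (1/2)mr² + md² = (1/2)(0.94383)(0.205)² + (0.94383)(0.0459)² = 0.021821 kg m².
Treating the hole as negative mass, I = I₀ − I_hole = 0.58134 − 0.021821 = 0.55952 kg m².

0.560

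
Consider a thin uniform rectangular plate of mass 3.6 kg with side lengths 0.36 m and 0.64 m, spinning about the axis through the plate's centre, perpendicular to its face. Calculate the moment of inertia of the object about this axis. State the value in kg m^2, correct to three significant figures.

I_cm = (1/12)M(a²+b²) = (1/12)(3.6)[(0.36)² + (0.64)²] = 0.16176 kg m^2; axis through the centre, so I = 0.16176 kg m^2.

0.162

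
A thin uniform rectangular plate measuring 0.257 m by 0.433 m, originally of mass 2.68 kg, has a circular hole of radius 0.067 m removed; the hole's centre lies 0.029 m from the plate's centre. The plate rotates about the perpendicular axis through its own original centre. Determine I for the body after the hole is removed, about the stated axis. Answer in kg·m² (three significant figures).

0.0556

Unpierced body about its centre: I₀ = (1/12)M(a²+b²) = (1/12)(2.68)[(0.257)² + (0.433)²] = 0.056623 kg·m².
The removed disk has mass m = M·πr²/(ab) = (2.68)·π(0.067)²/(0.257·0.433) = 0.33964 kg (same uniform areal density).
Its moment of inertia about the rotation axis (parallel-axis theorem): I_hole = (1/2)mr² + md² = (1/2)(0.33964)(0.067)² + (0.33964)(0.029)² = 0.0010479 kg·m².
Treating the hole as negative mass, I = I₀ − I_hole = 0.056623 − 0.0010479 = 0.055576 kg·m².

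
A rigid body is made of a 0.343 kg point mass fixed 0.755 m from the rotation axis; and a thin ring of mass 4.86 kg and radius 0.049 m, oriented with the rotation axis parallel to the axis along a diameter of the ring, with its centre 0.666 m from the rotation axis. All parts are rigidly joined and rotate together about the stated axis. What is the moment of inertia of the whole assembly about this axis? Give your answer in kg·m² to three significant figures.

Point mass: I_cm = 0; centre at d = 0.755 m, so I = I_cm + Md² gives I = 0 + (0.343)(0.755)² = 0.19552 kg·m².
Thin ring: I_cm = (1/2)MR² = (1/2)(4.86)(0.049)² = 0.0058344 kg·m²; centre at d = 0.666 m, so I = I_cm + Md² gives I = 0.0058344 + (4.86)(0.666)² = 2.1615 kg·m².
Total I = 0.19552 + 2.1615 = 2.357 kg·m².

2.36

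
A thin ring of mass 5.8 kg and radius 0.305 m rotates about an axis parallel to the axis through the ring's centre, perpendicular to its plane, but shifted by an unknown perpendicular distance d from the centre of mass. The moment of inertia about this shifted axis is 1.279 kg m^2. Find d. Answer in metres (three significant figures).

0.357

About the centre-of-mass axis, I_cm = MR² = (5.8)(0.305)² = 0.53954 kg m^2.
Parallel axis theorem: I = I_cm + Md², so Md² = 1.279 − 0.53954 = 0.73945 kg m^2.
d = √(0.73945 / 5.8) = 0.35706 m.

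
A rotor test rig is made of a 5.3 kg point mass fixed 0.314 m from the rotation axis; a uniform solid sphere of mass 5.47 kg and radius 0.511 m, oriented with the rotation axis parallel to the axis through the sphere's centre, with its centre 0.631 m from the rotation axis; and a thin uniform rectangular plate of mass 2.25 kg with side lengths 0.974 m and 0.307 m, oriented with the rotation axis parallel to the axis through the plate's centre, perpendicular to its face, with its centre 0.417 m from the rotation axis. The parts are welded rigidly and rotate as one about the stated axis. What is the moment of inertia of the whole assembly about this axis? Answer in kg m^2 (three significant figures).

Point mass: I_cm = 0; centre at d = 0.314 m, so the parallel axis theorem gives I = 0 + (5.3)(0.314)² = 0.52256 kg m^2.
Solid sphere: I_cm = (2/5)MR² = (2/5)(5.47)(0.511)² = 0.57133 kg m^2; centre at d = 0.631 m, so the parallel axis theorem gives I = 0.57133 + (5.47)(0.631)² = 2.7493 kg m^2.
Rectangular plate: I_cm = (1/12)M(a²+b²) = (1/12)(2.25)[(0.974)² + (0.307)²] = 0.19555 kg m^2; centre at d = 0.417 m, so the parallel axis theorem gives I = 0.19555 + (2.25)(0.417)² = 0.5868 kg m^2.
Total I = 0.52256 + 2.7493 + 0.5868 = 3.8586 kg m^2.

3.86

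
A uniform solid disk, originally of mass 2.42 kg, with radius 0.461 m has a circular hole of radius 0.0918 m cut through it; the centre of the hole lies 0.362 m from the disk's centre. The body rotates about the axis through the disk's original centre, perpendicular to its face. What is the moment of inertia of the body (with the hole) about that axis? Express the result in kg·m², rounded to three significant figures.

Unpierced body about its centre: I₀ = (1/2)MR² = (1/2)(2.42)(0.461)² = 0.25715 kg·m².
The removed disk has mass m = M·(r/R)² = (2.42)(0.0918/0.461)² = 0.095962 kg (same uniform areal density).
Its moment of inertia about the rotation axis (parallel-axis theorem): I_hole = (1/2)mr² + md² = (1/2)(0.095962)(0.0918)² + (0.095962)(0.362)² = 0.01298 kg·m².
Treating the hole as negative mass, I = I₀ − I_hole = 0.25715 − 0.01298 = 0.24417 kg·m².

0.244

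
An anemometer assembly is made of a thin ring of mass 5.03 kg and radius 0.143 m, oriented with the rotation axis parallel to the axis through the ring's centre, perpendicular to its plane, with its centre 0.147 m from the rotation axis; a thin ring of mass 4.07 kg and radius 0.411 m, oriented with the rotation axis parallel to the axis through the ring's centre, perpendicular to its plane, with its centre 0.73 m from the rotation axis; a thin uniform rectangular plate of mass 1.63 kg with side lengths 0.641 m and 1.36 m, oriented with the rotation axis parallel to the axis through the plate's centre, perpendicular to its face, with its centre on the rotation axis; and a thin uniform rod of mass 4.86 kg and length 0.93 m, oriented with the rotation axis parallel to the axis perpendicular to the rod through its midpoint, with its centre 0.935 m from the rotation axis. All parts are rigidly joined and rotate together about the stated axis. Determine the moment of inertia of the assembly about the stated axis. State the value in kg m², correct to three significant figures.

Thin ring: I_cm = MR² = (5.03)(0.143)² = 0.10286 kg m²; centre at d = 0.147 m, so the parallel axis theorem gives I = 0.10286 + (5.03)(0.147)² = 0.21155 kg m².
Thin ring: I_cm = MR² = (4.07)(0.411)² = 0.68751 kg m²; centre at d = 0.73 m, so the parallel axis theorem gives I = 0.68751 + (4.07)(0.73)² = 2.8564 kg m².
Rectangular plate: I_cm = (1/12)M(a²+b²) = (1/12)(1.63)[(0.641)² + (1.36)²] = 0.30705 kg m²; axis through the centre, so I = 0.30705 kg m².
Thin rod: I_cm = (1/12)ML² = (1/12)(4.86)(0.93)² = 0.35028 kg m²; centre at d = 0.935 m, so the parallel axis theorem gives I = 0.35028 + (4.86)(0.935)² = 4.599 kg m².
Total I = 0.21155 + 2.8564 + 0.30705 + 4.599 = 7.974 kg m².

7.97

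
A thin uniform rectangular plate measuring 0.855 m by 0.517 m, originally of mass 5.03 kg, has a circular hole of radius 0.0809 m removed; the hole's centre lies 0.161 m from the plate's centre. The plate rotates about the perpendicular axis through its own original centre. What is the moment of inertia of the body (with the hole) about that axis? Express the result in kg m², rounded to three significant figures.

0.412

Unpierced body about its centre: I₀ = (1/12)M(a²+b²) = (1/12)(5.03)[(0.855)² + (0.517)²] = 0.41846 kg m².
The removed disk has mass m = M·πr²/(ab) = (5.03)·π(0.0809)²/(0.855·0.517) = 0.23397 kg (same uniform areal density).
Its moment of inertia about the rotation axis (parallel-axis theorem): I_hole = (1/2)mr² + md² = (1/2)(0.23397)(0.0809)² + (0.23397)(0.161)² = 0.0068304 kg m².
Treating the hole as negative mass, I = I₀ − I_hole = 0.41846 − 0.0068304 = 0.41163 kg m².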